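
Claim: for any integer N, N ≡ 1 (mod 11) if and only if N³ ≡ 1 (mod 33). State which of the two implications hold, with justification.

Only the reverse direction holds.

Forward direction. This fails: take N = 12. Then 12 ≡ 1 (mod 11), but 12³ = 1728 ≡ 12 (mod 33), not 1.

Converse. The residues r modulo 33 with r³ ≡ 1 (mod 33) are exactly {1}, and each is ≡ 1 (mod 11).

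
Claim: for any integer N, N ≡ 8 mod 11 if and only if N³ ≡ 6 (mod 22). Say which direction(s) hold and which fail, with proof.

Converse. The residues r modulo 22 with r³ ≡ 6 (mod 22) are exactly {8}, and each is ≡ 8 (mod 11).

Forward direction. This fails: take N = 19. Then 19 ≡ 8 (mod 11), but 19³ = 6859 ≡ 17 (mod 22), not 6.

Only the reverse direction holds.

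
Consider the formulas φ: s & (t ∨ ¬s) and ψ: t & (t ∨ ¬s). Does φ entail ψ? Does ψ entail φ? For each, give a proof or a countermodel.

Not equivalent: only (⇒) holds.

[⇒] Assume the antecedent. If s is true, the antecedent forces (s = T, t = T), and t & (t ∨ ¬s) holds there. If s is false, the antecedent cannot hold. Either way t & (t ∨ ¬s) holds.

[⇐] This fails. Under s = F, t = T, the left side is false but the right side is true.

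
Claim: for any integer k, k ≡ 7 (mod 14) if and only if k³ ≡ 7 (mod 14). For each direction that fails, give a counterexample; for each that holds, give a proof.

(⟸) Suppose k³ ≡ 7 (mod 14). The only residue r in {0, …, 13} with r³ ≡ 7 (mod 14) is r = 7, so k ≡ 7 (mod 14).

(⟹) Suppose k ≡ 7 (mod 14). Write k = 14j + 7. Then (14j + 7)³ = 2744j³ + 4116j² + 2058j + 343 = 14(196j³ + 294j² + 147j + 24) + 7, so k³ ≡ 7 (mod 14).

Both implications hold.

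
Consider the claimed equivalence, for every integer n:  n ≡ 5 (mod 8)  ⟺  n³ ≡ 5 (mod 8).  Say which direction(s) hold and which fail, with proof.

[⇒] Suppose n ≡ 5 (mod 8). Write n = 8j + 5. Then (8j + 5)³ = 512j³ + 960j² + 600j + 125 = 8(64j³ + 120j² + 75j + 15) + 5, so n³ ≡ 5 (mod 8).

[⇐] For the converse, argue contrapositively. If n ≢ 5 (mod 8), then n is congruent to one of 0, 1, 2, 3, 4, 6, 7 modulo 8, and these give n³ ≡ 0, 1, 0, 3, 0, 0, 7 respectively — never 5.

Both implications hold.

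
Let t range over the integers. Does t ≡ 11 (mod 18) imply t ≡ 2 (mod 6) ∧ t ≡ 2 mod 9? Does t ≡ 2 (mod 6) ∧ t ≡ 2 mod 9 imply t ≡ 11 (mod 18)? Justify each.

(⇒) fails and (⇐) fails.

(→) This fails: t = 11 gives 11 ≡ 11 (mod 18) but 11 ≡ 5 (mod 6), so the conjunction on the right does not hold.

(←) This fails: t = 2 satisfies both congruences on the right (2 ≡ 2 mod 6 and 2 ≡ 2 mod 9) yet 2 ≡ 2 (mod 18), not 11.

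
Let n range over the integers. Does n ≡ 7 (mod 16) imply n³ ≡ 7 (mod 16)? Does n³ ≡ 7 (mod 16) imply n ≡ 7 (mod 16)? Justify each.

(⟸) Suppose n³ ≡ 7 (mod 16). The only residue r in {0, …, 15} with r³ ≡ 7 (mod 16) is r = 7, so n ≡ 7 (mod 16).

(⟹) Suppose n ≡ 7 (mod 16). Write n = 16j + 7. Then (16j + 7)³ = 4096j³ + 5376j² + 2352j + 343 = 16(256j³ + 336j² + 147j + 21) + 7, so n³ ≡ 7 (mod 16).

Equivalent; both directions hold.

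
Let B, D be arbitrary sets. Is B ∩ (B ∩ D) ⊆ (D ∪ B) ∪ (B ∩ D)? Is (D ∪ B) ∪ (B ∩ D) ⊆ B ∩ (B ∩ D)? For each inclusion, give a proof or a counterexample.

(⟹) Let x ∈ B ∩ (B ∩ D). Then x ∈ B ∩ D, from which x ∈ (D ∪ B) ∪ (B ∩ D).

(⟸) This inclusion fails. Take B = {1}, D = ∅; then 1 ∈ (D ∪ B) ∪ (B ∩ D) but 1 ∉ B ∩ (B ∩ D).

Only the forward inclusion holds.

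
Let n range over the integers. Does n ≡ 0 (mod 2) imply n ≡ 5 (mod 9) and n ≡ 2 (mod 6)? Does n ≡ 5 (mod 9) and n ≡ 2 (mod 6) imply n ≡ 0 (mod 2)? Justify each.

(→) This fails: n = 0 gives 0 ≡ 0 (mod 2) but 0 ≡ 0 (mod 9), so the conjunction on the right does not hold.

(←) Conversely, if n ≡ 5 (mod 9) and n ≡ 2 (mod 6), then by the Chinese remainder theorem n ≡ 14 (mod 18). Since 14 ≡ 0 (mod 2) and 2 ∣ 18, we get n ≡ 0 (mod 2).

(⇒) fails; (⇐) holds.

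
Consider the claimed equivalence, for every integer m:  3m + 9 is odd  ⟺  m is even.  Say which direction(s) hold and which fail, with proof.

The biconditional holds.

Forward direction. Suppose 3m + 9 is odd. Since 3 is odd, 3m and m have the same parity, so 3m + 9 ≡ m + 9 (mod 2). As 9 is odd, 3m + 9 is odd exactly when m is even. Thus m is even.

Converse. Suppose m is even; write m = 2j. Then 3m + 9 = 3·(2j) + 9 = 2·3j + 9, which is odd.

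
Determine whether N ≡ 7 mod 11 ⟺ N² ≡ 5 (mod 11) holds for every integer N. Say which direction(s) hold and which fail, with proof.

(⇒) holds; (⇐) fails.

(⇐) This fails: take N = 4. Then 4² = 16 ≡ 5 (mod 11), yet 4 ≡ 4 (mod 11), not 7.

(⇒) Suppose N ≡ 7 mod 11. Write N = 11j + 7. Then (11j + 7)² = 121j² + 154j + 49 = 11(11j² + 14j + 4) + 5, so N² ≡ 5 (mod 11).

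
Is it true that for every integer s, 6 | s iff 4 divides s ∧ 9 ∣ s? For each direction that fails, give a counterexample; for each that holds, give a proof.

(⇒) fails; (⇐) holds.

(⟹) This fails: take s = 6. Certainly 6 ∣ 6, but 4 ∤ 6.

(⟸) Suppose 4 ∣ s and 9 ∣ s. Any common multiple of 4 and 9 is a multiple of their lcm; here gcd(4, 9) = 1, so lcm(4, 9) = 4·9 = 36, so 36 ∣ s. Since 6 ∣ 36, it follows that 6 ∣ s.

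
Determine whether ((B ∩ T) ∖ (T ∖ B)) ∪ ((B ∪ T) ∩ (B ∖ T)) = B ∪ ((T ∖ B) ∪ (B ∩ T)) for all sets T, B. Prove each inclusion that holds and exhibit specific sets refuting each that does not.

(⟹) Let x ∈ ((B ∩ T) ∖ (T ∖ B)) ∪ ((B ∪ T) ∩ (B ∖ T)). Then either x ∈ B and x ∉ T; or x ∈ T ∩ B. In each case x ∈ B ∪ ((T ∖ B) ∪ (B ∩ T)), so ((B ∩ T) ∖ (T ∖ B)) ∪ ((B ∪ T) ∩ (B ∖ T)) ⊆ B ∪ ((T ∖ B) ∪ (B ∩ T)).

(⟸) This inclusion fails. Take T = {1}, B = ∅; then 1 ∈ B ∪ ((T ∖ B) ∪ (B ∩ T)) but 1 ∉ ((B ∩ T) ∖ (T ∖ B)) ∪ ((B ∪ T) ∩ (B ∖ T)).

The sets are not equal: only the forward inclusion holds.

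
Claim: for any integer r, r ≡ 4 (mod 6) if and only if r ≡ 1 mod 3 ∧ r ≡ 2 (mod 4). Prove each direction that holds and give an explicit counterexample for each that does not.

Forward direction. This fails: r = 4 gives 4 ≡ 4 (mod 6) but 4 ≡ 0 (mod 4), so the conjunction on the right does not hold.

Converse. If r ≡ 1 (mod 3) and r ≡ 2 (mod 4), then by the Chinese remainder theorem r ≡ 10 (mod 12). Since 10 ≡ 4 (mod 6) and 6 ∣ 12, we get r ≡ 4 (mod 6).

Only the reverse direction holds.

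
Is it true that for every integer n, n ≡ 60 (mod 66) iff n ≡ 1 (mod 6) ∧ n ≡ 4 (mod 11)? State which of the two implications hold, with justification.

(→) This fails: n = 60 gives 60 ≡ 60 (mod 66) but 60 ≡ 0 (mod 6), so the conjunction on the right does not hold.

(←) This fails: n = 37 satisfies both congruences on the right (37 ≡ 1 mod 6 and 37 ≡ 4 mod 11) yet 37 ≡ 37 (mod 66), not 60.

(⇒) fails and (⇐) fails.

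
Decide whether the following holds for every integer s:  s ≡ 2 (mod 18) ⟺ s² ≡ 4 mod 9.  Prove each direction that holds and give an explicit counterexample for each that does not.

(⇐) This fails: take s = 7. Then 7² = 49 ≡ 4 (mod 9), yet 7 ≡ 7 (mod 18), not 2.

(⇒) Suppose s ≡ 2 (mod 18). Then s² ≡ 2² = 4 (mod 18), and since 9 ∣ 18, also s² ≡ 4 (mod 9).

(⇒) holds; (⇐) fails.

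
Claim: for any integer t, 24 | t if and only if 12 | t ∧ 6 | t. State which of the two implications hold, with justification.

Only the forward direction holds.

(⇒) If 24 ∣ t, write t = 24q. Since 24 = 2·12, t = 12·(2q), so 12 ∣ t; and since 24 = 4·6, t = 6·(4q), so 6 ∣ t.

(⇐) This fails: take t = 12. Both 12 ∣ 12 and 6 ∣ 12, yet 12 is not a multiple of 24 (since 12 = 0·24 + 12), so 24 ∤ 12.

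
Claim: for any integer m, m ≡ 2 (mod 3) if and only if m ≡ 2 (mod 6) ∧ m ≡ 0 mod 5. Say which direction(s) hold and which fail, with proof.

Forward direction. This fails: m = 2 gives 2 ≡ 2 (mod 3) but 2 ≡ 2 (mod 5), so the conjunction on the right does not hold.

Converse. If m ≡ 2 (mod 6) and m ≡ 0 (mod 5), then by the Chinese remainder theorem m ≡ 20 (mod 30). Since 20 ≡ 2 (mod 3) and 3 ∣ 30, we get m ≡ 2 (mod 3).

Only the converse holds.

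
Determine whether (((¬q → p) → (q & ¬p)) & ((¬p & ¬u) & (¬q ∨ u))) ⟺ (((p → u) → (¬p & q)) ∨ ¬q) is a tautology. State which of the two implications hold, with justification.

(⟹) Assume the antecedent. If u is true, the antecedent cannot hold. If u is false, ((p → u) → (¬p & q)) ∨ ¬q reduces to true regardless of the other variables. Either way ((p → u) → (¬p & q)) ∨ ¬q holds.

(⟸) This fails. Under u = T, q = F, p = F, the left side is false but the right side is true.

Only the forward implication holds.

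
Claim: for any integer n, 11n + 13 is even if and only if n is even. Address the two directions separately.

Both directions fail.

(→) This fails: n = 1 gives 11n + 13 = 24, which is even, but 1 is odd, not even.

(←) This also fails: n = 0 is even, but 11n + 13 = 13 is odd, not even.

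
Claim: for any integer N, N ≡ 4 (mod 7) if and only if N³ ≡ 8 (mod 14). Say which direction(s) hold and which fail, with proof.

Neither direction holds.

(⇒) This fails: take N = 11. Then 11 ≡ 4 (mod 7), but 11³ = 1331 ≡ 1 (mod 14), not 8.

(⇐) This fails: take N = 2. Then 2³ = 8 ≡ 8 (mod 14), yet 2 ≡ 2 (mod 7), not 4.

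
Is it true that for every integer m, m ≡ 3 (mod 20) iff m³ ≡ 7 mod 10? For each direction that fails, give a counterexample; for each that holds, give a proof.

Forward direction. Suppose m ≡ 3 (mod 20). Then m³ ≡ 3³ = 27 (mod 20), and since 10 ∣ 20, also m³ ≡ 7 (mod 10).

Converse. This fails: take m = 13. Then 13³ = 2197 ≡ 7 (mod 10), yet 13 ≡ 13 (mod 20), not 3.

Only the forward direction holds.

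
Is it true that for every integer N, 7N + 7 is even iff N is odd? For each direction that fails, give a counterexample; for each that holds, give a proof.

(⟹) Suppose 7N + 7 is even. Since 7 is odd, 7N and N have the same parity, so 7N + 7 ≡ N + 7 (mod 2). As 7 is odd, 7N + 7 is even exactly when N is odd. Thus N is odd.

(⟸) Conversely, suppose N is odd; write N = 2j + 1. Then 7N + 7 = 7·(2j + 1) + 7 = 2·7j + 14, which is even.

Equivalent; both directions hold.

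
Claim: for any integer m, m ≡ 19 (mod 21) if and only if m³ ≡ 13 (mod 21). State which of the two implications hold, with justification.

Forward direction. Suppose m ≡ 19 (mod 21). Write m = 21j + 19. Then (21j + 19)³ = 9261j³ + 25137j² + 22743j + 6859 = 21(441j³ + 1197j² + 1083j + 326) + 13, so m³ ≡ 13 (mod 21).

Converse. This fails: take m = 10. Then 10³ = 1000 ≡ 13 (mod 21), yet 10 ≡ 10 (mod 21), not 19.

(⇒) holds; (⇐) fails.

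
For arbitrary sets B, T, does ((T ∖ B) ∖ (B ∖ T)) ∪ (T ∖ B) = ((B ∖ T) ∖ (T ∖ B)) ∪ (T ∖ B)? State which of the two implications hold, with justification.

(⟹) Let x ∈ ((T ∖ B) ∖ (B ∖ T)) ∪ (T ∖ B). Then x ∈ T and x ∉ B, from which x ∈ ((B ∖ T) ∖ (T ∖ B)) ∪ (T ∖ B).

(⟸) This inclusion fails. Take B = {1}, T = ∅; then 1 ∈ ((B ∖ T) ∖ (T ∖ B)) ∪ (T ∖ B) but 1 ∉ ((T ∖ B) ∖ (B ∖ T)) ∪ (T ∖ B).

The sets are not equal: only the forward inclusion holds.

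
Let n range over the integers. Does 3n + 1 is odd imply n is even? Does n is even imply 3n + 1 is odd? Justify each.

Forward direction. Suppose 3n + 1 is odd. Since 3 is odd, 3n and n have the same parity, so 3n + 1 ≡ n + 1 (mod 2). As 1 is odd, 3n + 1 is odd exactly when n is even. Thus n is even.

Converse. Suppose n is even; write n = 2j. Then 3n + 1 = 3·(2j) + 1 = 2·3j + 1, which is odd.

Both directions hold; the statement is true.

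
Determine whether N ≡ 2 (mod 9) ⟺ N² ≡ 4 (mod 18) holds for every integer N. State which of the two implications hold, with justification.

[⇒] This fails: take N = 11. Then 11 ≡ 2 (mod 9), but 11² = 121 ≡ 13 (mod 18), not 4.

[⇐] This fails: take N = 16. Then 16² = 256 ≡ 4 (mod 18), yet 16 ≡ 7 (mod 9), not 2.

(⇒) fails and (⇐) fails.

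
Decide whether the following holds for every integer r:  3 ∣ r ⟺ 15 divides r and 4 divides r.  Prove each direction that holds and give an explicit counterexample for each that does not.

Not equivalent: only (⇐) holds.

(⇒) This fails: take r = 3. Certainly 3 ∣ 3, but 15 ∤ 3.

(⇐) Suppose 15 ∣ r and 4 ∣ r. Any common multiple of 15 and 4 is a multiple of their lcm; here gcd(15, 4) = 1, so lcm(15, 4) = 15·4 = 60, so 60 ∣ r. Since 3 ∣ 60, it follows that 3 ∣ r.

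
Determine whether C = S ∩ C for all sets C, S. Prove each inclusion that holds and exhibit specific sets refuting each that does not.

Reverse inclusion. Let x ∈ S ∩ C. Then x ∈ C ∩ S, from which x ∈ C.

Forward inclusion. This inclusion fails. Take C = {1}, S = ∅; then 1 ∈ C but 1 ∉ S ∩ C.

Only the reverse inclusion holds.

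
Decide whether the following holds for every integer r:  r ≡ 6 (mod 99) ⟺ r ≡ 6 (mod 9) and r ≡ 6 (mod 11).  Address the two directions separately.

[⇐] If r ≡ 6 (mod 9) and r ≡ 6 (mod 11), then by the Chinese remainder theorem r ≡ 6 (mod 99). This is exactly r ≡ 6 (mod 99).

[⇒] Suppose r ≡ 6 (mod 99); write r = 99j + 6. Since 9 ∣ 99, reducing mod 9 gives r ≡ 6 (mod 9); since 11 ∣ 99, reducing mod 11 gives r ≡ 6 (mod 11).

Both directions hold; the statement is true.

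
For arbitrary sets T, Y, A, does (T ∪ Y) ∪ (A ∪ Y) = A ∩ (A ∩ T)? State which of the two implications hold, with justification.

The sets are not equal: only the reverse inclusion holds.

(⊆) This inclusion fails. Take T = {1}, Y = ∅, A = ∅; then 1 ∈ (T ∪ Y) ∪ (A ∪ Y) but 1 ∉ A ∩ (A ∩ T).

(⊇) Let x ∈ A ∩ (A ∩ T). Then either x ∈ T ∩ A and x ∉ Y; or x ∈ T ∩ Y ∩ A. In each case x ∈ (T ∪ Y) ∪ (A ∪ Y), so A ∩ (A ∩ T) ⊆ (T ∪ Y) ∪ (A ∪ Y).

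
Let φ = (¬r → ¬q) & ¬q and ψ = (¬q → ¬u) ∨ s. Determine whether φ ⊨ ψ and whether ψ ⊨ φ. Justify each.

(⟹) This fails. Under q = F, r = F, u = T, s = F, the left side is true but the right side is false.

(⟸) This fails. Under q = T, r = F, u = F, s = F, the left side is false but the right side is true.

(⇒) fails and (⇐) fails.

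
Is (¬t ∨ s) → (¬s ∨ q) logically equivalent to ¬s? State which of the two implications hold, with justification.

Only the reverse direction holds.

Forward direction. This fails. Under t = F, q = T, s = T, the left side is true but the right side is false.

Converse. Assume the antecedent. If t is true, the antecedent forces (t = T, q = F, s = F) or (t = T, q = T, s = F), and (¬t ∨ s) → (¬s ∨ q) holds there. If t is false, the antecedent forces (t = F, q = F, s = F) or (t = F, q = T, s = F), and (¬t ∨ s) → (¬s ∨ q) holds there. Either way (¬t ∨ s) → (¬s ∨ q) holds.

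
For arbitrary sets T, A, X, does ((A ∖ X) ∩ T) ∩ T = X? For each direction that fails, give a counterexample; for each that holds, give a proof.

(⟹) This inclusion fails. Take T = {1}, A = {1}, X = ∅; then 1 ∈ ((A ∖ X) ∩ T) ∩ T but 1 ∉ X.

(⟸) This inclusion fails. Take T = ∅, A = ∅, X = {1}; then 1 ∈ X but 1 ∉ ((A ∖ X) ∩ T) ∩ T.

(⊆) fails and (⊇) fails.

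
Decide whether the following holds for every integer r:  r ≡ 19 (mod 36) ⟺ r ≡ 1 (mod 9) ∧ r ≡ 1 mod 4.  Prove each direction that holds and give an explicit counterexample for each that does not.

(⟹) This fails: r = 19 gives 19 ≡ 19 (mod 36) but 19 ≡ 3 (mod 4), so the conjunction on the right does not hold.

(⟸) This fails: r = 1 satisfies both congruences on the right (1 ≡ 1 mod 9 and 1 ≡ 1 mod 4) yet 1 ≡ 1 (mod 36), not 19.

Neither implication holds.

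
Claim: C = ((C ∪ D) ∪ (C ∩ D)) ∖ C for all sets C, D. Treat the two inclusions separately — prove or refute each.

(⊆) fails and (⊇) fails.

(⊆) This inclusion fails. Take C = {1}, D = ∅; then 1 ∈ C but 1 ∉ ((C ∪ D) ∪ (C ∩ D)) ∖ C.

(⊇) This inclusion fails. Take C = ∅, D = {1}; then 1 ∈ ((C ∪ D) ∪ (C ∩ D)) ∖ C but 1 ∉ C.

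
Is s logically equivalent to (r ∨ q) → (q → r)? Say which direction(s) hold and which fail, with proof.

Forward direction. This fails. Under s = T, r = F, q = T, the left side is true but the right side is false.

Converse. This fails. Under s = F, r = F, q = F, the left side is false but the right side is true.

Neither implication holds.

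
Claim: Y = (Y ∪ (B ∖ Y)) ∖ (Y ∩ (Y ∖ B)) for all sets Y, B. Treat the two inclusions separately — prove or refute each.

Both inclusions fail.

(⊆) This inclusion fails. Take Y = {1}, B = ∅; then 1 ∈ Y but 1 ∉ (Y ∪ (B ∖ Y)) ∖ (Y ∩ (Y ∖ B)).

(⊇) This inclusion fails. Take Y = ∅, B = {1}; then 1 ∈ (Y ∪ (B ∖ Y)) ∖ (Y ∩ (Y ∖ B)) but 1 ∉ Y.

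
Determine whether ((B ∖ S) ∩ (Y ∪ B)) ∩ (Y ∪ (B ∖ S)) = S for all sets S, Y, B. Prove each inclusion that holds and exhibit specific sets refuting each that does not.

(⊆) fails and (⊇) fails.

Forward inclusion. This inclusion fails. Take S = ∅, Y = ∅, B = {1}; then 1 ∈ ((B ∖ S) ∩ (Y ∪ B)) ∩ (Y ∪ (B ∖ S)) but 1 ∉ S.

Reverse inclusion. This inclusion fails. Take S = {1}, Y = ∅, B = ∅; then 1 ∈ S but 1 ∉ ((B ∖ S) ∩ (Y ∪ B)) ∩ (Y ∪ (B ∖ S)).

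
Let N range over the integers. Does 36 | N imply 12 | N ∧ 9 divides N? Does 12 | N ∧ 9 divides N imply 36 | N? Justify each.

Forward direction. If 36 ∣ N, write N = 36q. Since 36 = 3·12, N = 12·(3q), so 12 ∣ N; and since 36 = 4·9, N = 9·(4q), so 9 ∣ N.

Converse. Suppose 12 ∣ N and 9 ∣ N. Any common multiple of 12 and 9 is a multiple of their lcm; here lcm(12, 9) = 12·9/gcd(12, 9) = 108/3 = 36, so 36 ∣ N.

Equivalent; both directions hold.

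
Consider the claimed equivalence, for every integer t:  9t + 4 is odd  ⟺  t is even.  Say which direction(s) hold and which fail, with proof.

Both directions fail.

Forward direction. This fails: t = 5 gives 9t + 4 = 49, which is odd, but 5 is odd, not even.

Converse. This also fails: t = 0 is even, but 9t + 4 = 4 is even, not odd.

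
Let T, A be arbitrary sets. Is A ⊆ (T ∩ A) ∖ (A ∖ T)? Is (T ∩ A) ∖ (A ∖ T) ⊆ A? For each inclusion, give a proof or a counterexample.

The sets are not equal: only the reverse inclusion holds.

Forward inclusion. This inclusion fails. Take T = ∅, A = {1}; then 1 ∈ A but 1 ∉ (T ∩ A) ∖ (A ∖ T).

Reverse inclusion. Let x ∈ (T ∩ A) ∖ (A ∖ T). Then x ∈ T ∩ A, from which x ∈ A.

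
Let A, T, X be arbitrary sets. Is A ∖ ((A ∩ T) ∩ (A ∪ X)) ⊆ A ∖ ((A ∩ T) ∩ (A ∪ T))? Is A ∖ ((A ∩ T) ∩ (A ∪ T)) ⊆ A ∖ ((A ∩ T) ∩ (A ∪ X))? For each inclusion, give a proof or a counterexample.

Both inclusions hold.

Forward inclusion. Let x ∈ A ∖ ((A ∩ T) ∩ (A ∪ X)). Then either x ∈ A and x ∉ T, X; or x ∈ A ∩ X and x ∉ T. In each case x ∈ A ∖ ((A ∩ T) ∩ (A ∪ T)), so A ∖ ((A ∩ T) ∩ (A ∪ X)) ⊆ A ∖ ((A ∩ T) ∩ (A ∪ T)).

Reverse inclusion. Let x ∈ A ∖ ((A ∩ T) ∩ (A ∪ T)). Then either x ∈ A and x ∉ T, X; or x ∈ A ∩ X and x ∉ T. In each case x ∈ A ∖ ((A ∩ T) ∩ (A ∪ X)), so A ∖ ((A ∩ T) ∩ (A ∪ T)) ⊆ A ∖ ((A ∩ T) ∩ (A ∪ X)).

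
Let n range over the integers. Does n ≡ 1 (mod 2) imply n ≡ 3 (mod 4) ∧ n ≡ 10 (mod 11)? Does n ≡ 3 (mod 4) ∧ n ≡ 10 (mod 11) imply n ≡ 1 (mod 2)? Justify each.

(⟹) This fails: n = 1 gives 1 ≡ 1 (mod 2) but 1 ≡ 1 (mod 4), so the conjunction on the right does not hold.

(⟸) Conversely, if n ≡ 3 (mod 4) and n ≡ 10 (mod 11), then by the Chinese remainder theorem n ≡ 43 (mod 44). Since 43 ≡ 1 (mod 2) and 2 ∣ 44, we get n ≡ 1 (mod 2).

Only the converse holds.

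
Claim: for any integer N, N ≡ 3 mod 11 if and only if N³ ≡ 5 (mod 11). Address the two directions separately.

Both directions hold.

Forward direction. Suppose N ≡ 3 mod 11. Write N = 11j + 3. Then (11j + 3)³ = 1331j³ + 1089j² + 297j + 27 = 11(121j³ + 99j² + 27j + 2) + 5, so N³ ≡ 5 (mod 11).

Converse. Suppose N³ ≡ 5 (mod 11). The only residue r in {0, …, 10} with r³ ≡ 5 (mod 11) is r = 3, so N ≡ 3 (mod 11).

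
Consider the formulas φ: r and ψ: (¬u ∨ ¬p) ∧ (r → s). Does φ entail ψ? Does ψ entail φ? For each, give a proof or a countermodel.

Neither implication holds.

(⇒) This fails. Under r = T, u = F, p = F, s = F, the left side is true but the right side is false.

(⇐) This fails. Under r = F, u = F, p = F, s = F, the left side is false but the right side is true.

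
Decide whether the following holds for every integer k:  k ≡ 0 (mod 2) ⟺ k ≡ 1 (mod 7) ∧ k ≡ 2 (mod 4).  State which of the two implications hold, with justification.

(⇒) This fails: k = 0 gives 0 ≡ 0 (mod 2) but 0 ≡ 0 (mod 7), so the conjunction on the right does not hold.

(⇐) Conversely, if k ≡ 1 (mod 7) and k ≡ 2 (mod 4), then by the Chinese remainder theorem k ≡ 22 (mod 28). Since 22 ≡ 0 (mod 2) and 2 ∣ 28, we get k ≡ 0 (mod 2).

(⇒) fails; (⇐) holds.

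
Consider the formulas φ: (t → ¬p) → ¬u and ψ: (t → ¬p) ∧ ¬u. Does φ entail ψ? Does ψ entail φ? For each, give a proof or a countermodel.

Forward direction. This fails. Under u = F, t = T, p = T, the left side is true but the right side is false.

Converse. Assume the antecedent. If u is true, the antecedent cannot hold. If u is false, (t → ¬p) → ¬u reduces to true regardless of the other variables. Either way (t → ¬p) → ¬u holds.

Only the converse holds.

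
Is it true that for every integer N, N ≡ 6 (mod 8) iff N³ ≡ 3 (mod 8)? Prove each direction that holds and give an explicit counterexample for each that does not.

(⟹) This fails: take N = 6. Then 6 ≡ 6 (mod 8), but 6³ = 216 ≡ 0 (mod 8), not 3.

(⟸) This fails: take N = 3. Then 3³ = 27 ≡ 3 (mod 8), yet 3 ≡ 3 (mod 8), not 6.

Both directions fail.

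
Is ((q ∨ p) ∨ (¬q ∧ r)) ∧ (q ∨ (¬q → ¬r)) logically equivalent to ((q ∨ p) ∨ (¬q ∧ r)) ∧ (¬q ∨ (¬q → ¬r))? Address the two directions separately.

(→) Assume the antecedent. If q is true, the consequent reduces to true regardless of the other variables. If q is false, the antecedent forces (q = F, p = T, r = F), and the consequent holds there. Either way the consequent holds.

(←) This fails. Under q = F, p = F, r = T, the left side is false but the right side is true.

Not equivalent: only (⇒) holds.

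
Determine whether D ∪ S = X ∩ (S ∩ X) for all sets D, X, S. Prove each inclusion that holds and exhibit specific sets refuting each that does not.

(⟸) Let x ∈ X ∩ (S ∩ X). Then either x ∈ X ∩ S and x ∉ D; or x ∈ D ∩ X ∩ S. In each case x ∈ D ∪ S, so X ∩ (S ∩ X) ⊆ D ∪ S.

(⟹) This inclusion fails. Take D = {1}, X = ∅, S = ∅; then 1 ∈ D ∪ S but 1 ∉ X ∩ (S ∩ X).

The sets are not equal: only the reverse inclusion holds.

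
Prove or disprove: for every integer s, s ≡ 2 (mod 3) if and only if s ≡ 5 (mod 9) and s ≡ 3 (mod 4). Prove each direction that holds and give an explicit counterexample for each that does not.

[⇐] If s ≡ 5 (mod 9) and s ≡ 3 (mod 4), then by the Chinese remainder theorem s ≡ 23 (mod 36). Since 23 ≡ 2 (mod 3) and 3 ∣ 36, we get s ≡ 2 (mod 3).

[⇒] This fails: s = 32 gives 32 ≡ 2 (mod 3) but 32 ≡ 0 (mod 4), so the conjunction on the right does not hold.

(⇒) fails; (⇐) holds.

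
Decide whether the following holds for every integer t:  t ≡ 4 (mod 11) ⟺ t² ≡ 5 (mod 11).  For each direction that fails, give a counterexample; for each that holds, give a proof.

[⇐] This fails: take t = 7. Then 7² = 49 ≡ 5 (mod 11), yet 7 ≡ 7 (mod 11), not 4.

[⇒] Suppose t ≡ 4 (mod 11). Write t = 11j + 4. Then (11j + 4)² = 121j² + 88j + 16 = 11(11j² + 8j + 1) + 5, so t² ≡ 5 (mod 11).

Only the forward implication holds.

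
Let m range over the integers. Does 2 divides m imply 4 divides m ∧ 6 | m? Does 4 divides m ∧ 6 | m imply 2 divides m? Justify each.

(⇐) Suppose 4 ∣ m and 6 ∣ m. Any common multiple of 4 and 6 is a multiple of their lcm; here lcm(4, 6) = 4·6/gcd(4, 6) = 24/2 = 12, so 12 ∣ m. Since 2 ∣ 12, it follows that 2 ∣ m.

(⇒) This fails: take m = 2. Certainly 2 ∣ 2, but 4 ∤ 2.

Not equivalent: only (⇐) holds.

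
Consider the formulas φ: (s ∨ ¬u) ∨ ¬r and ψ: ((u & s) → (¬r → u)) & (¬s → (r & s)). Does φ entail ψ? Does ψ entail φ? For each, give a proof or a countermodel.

Only the reverse direction holds.

(⇒) This fails. Under s = F, r = F, u = F, the left side is true but the right side is false.

(⇐) Assume the antecedent. If s is true, (s ∨ ¬u) ∨ ¬r reduces to true regardless of the other variables. If s is false, the antecedent cannot hold. Either way (s ∨ ¬u) ∨ ¬r holds.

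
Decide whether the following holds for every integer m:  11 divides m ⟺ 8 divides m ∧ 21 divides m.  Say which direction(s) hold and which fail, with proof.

(⇒) fails and (⇐) fails.

[⇒] This fails: take m = 11. Certainly 11 ∣ 11, but 8 ∤ 11.

[⇐] This fails: take m = 168. Both 8 ∣ 168 and 21 ∣ 168, yet 168 is not a multiple of 11 (since 168 = 15·11 + 3), so 11 ∤ 168.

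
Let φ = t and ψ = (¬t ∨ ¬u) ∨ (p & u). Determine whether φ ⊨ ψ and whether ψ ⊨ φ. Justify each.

Forward direction. This fails. Under t = T, u = T, p = F, the left side is true but the right side is false.

Converse. This fails. Under t = F, u = F, p = F, the left side is false but the right side is true.

Neither implication holds.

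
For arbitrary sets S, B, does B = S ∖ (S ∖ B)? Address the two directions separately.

(⊆) fails; (⊇) holds.

Forward inclusion. This inclusion fails. Take S = ∅, B = {1}; then 1 ∈ B but 1 ∉ S ∖ (S ∖ B).

Reverse inclusion. Let x ∈ S ∖ (S ∖ B). Then x ∈ S ∩ B, from which x ∈ B.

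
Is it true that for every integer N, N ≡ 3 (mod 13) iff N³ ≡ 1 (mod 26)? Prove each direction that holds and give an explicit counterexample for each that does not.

[⇒] This fails: take N = 16. Then 16 ≡ 3 (mod 13), but 16³ = 4096 ≡ 14 (mod 26), not 1.

[⇐] This fails: take N = 1. Then 1³ = 1 ≡ 1 (mod 26), yet 1 ≡ 1 (mod 13), not 3.

(⇒) fails and (⇐) fails.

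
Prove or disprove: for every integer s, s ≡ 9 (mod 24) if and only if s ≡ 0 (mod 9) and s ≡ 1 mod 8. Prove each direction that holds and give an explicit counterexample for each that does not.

(⟸) If s ≡ 0 (mod 9) and s ≡ 1 (mod 8), then by the Chinese remainder theorem s ≡ 9 (mod 72). Since 9 ≡ 9 (mod 24) and 24 ∣ 72, we get s ≡ 9 (mod 24).

(⟹) This fails: s = 57 gives 57 ≡ 9 (mod 24) but 57 ≡ 3 (mod 9), so the conjunction on the right does not hold.

Only the reverse direction holds.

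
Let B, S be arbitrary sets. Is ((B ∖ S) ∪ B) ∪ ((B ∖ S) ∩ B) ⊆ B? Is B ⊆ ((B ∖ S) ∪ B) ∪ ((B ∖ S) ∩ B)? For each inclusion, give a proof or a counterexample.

(⟹) Let x ∈ ((B ∖ S) ∪ B) ∪ ((B ∖ S) ∩ B). Then either x ∈ B and x ∉ S; or x ∈ B ∩ S. In each case x ∈ B, so ((B ∖ S) ∪ B) ∪ ((B ∖ S) ∩ B) ⊆ B.

(⟸) Let x ∈ B. Then either x ∈ B and x ∉ S; or x ∈ B ∩ S. In each case x ∈ ((B ∖ S) ∪ B) ∪ ((B ∖ S) ∩ B), so B ⊆ ((B ∖ S) ∪ B) ∪ ((B ∖ S) ∩ B).

The two sets are equal.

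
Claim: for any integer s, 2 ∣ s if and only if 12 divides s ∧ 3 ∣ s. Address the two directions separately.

Forward direction. This fails: take s = 2. Certainly 2 ∣ 2, but 12 ∤ 2.

Converse. Suppose 12 ∣ s and 3 ∣ s. Any common multiple of 12 and 3 is a multiple of their lcm; here lcm(12, 3) = 12·3/gcd(12, 3) = 36/3 = 12, so 12 ∣ s. Since 2 ∣ 12, it follows that 2 ∣ s.

Only the converse holds.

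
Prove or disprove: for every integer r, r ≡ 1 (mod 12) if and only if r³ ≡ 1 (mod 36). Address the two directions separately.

Both implications hold.

(←) The residues r modulo 36 with r³ ≡ 1 (mod 36) are exactly {1, 13, 25}, and each is ≡ 1 (mod 12).

(→) Suppose r ≡ 1 (mod 12). Working modulo 36, r ∈ {1, 13, 25}; for each such r, r³ ≡ 1 (mod 36).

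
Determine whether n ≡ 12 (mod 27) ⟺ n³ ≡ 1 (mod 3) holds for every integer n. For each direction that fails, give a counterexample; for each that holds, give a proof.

Forward direction. This fails: take n = 12. Then 12 ≡ 12 (mod 27), but 12³ = 1728 ≡ 0 (mod 3), not 1.

Converse. This fails: take n = 1. Then 1³ = 1 ≡ 1 (mod 3), yet 1 ≡ 1 (mod 27), not 12.

Neither direction holds.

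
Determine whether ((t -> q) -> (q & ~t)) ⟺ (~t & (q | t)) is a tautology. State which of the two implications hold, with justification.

(⇒) This fails. Under t = T, q = F, the left side is true but the right side is false.

(⇐) Assume the antecedent. If t is true, the antecedent cannot hold. If t is false, the antecedent forces (t = F, q = T), and (t -> q) -> (q & ~t) holds there. Either way (t -> q) -> (q & ~t) holds.

The forward direction fails; the converse holds.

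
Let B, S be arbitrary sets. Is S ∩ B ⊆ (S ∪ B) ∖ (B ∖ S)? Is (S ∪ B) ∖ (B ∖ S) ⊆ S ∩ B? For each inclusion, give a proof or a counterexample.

The sets are not equal: only the forward inclusion holds.

Reverse inclusion. This inclusion fails. Take B = ∅, S = {1}; then 1 ∈ (S ∪ B) ∖ (B ∖ S) but 1 ∉ S ∩ B.

Forward inclusion. Let x ∈ S ∩ B. Then x ∈ B ∩ S, from which x ∈ (S ∪ B) ∖ (B ∖ S).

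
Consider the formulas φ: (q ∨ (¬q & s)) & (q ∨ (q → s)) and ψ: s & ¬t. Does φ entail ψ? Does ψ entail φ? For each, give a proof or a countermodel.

Only the converse holds.

[⇐] Assume the antecedent. If q is true, (q ∨ (¬q & s)) & (q ∨ (q → s)) reduces to true regardless of the other variables. If q is false, the antecedent forces (q = F, t = F, s = T), and (q ∨ (¬q & s)) & (q ∨ (q → s)) holds there. Either way (q ∨ (¬q & s)) & (q ∨ (q → s)) holds.

[⇒] This fails. Under q = T, t = F, s = F, the left side is true but the right side is false.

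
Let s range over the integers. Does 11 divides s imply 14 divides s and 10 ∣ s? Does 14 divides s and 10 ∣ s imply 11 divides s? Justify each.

(⇒) fails and (⇐) fails.

(⇒) This fails: take s = 11. Certainly 11 ∣ 11, but 14 ∤ 11.

(⇐) This fails: take s = 70. Both 14 ∣ 70 and 10 ∣ 70, yet 70 is not a multiple of 11 (since 70 = 6·11 + 4), so 11 ∤ 70.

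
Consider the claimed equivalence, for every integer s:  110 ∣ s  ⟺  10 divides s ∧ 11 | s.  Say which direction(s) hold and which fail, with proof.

Both implications hold.

Forward direction. If 110 ∣ s, write s = 110q. Since 110 = 11·10, s = 10·(11q), so 10 ∣ s; and since 110 = 10·11, s = 11·(10q), so 11 ∣ s.

Converse. Suppose 10 ∣ s and 11 ∣ s. Any common multiple of 10 and 11 is a multiple of their lcm; here gcd(10, 11) = 1, so lcm(10, 11) = 10·11 = 110, so 110 ∣ s.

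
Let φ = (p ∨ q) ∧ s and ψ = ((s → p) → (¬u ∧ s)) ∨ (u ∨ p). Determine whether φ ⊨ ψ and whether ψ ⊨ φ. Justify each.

Only the forward direction holds.

(⇒) Assume the antecedent. If s is true, ((s → p) → (¬u ∧ s)) ∨ (u ∨ p) reduces to true regardless of the other variables. If s is false, the antecedent cannot hold. Either way ((s → p) → (¬u ∧ s)) ∨ (u ∨ p) holds.

(⇐) This fails. Under s = T, u = F, p = F, q = F, the left side is false but the right side is true.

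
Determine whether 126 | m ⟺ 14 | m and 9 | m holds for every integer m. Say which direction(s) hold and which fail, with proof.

Forward direction. If 126 ∣ m, write m = 126q. Since 126 = 9·14, m = 14·(9q), so 14 ∣ m; and since 126 = 14·9, m = 9·(14q), so 9 ∣ m.

Converse. Suppose 14 ∣ m and 9 ∣ m. Any common multiple of 14 and 9 is a multiple of their lcm; here gcd(14, 9) = 1, so lcm(14, 9) = 14·9 = 126, so 126 ∣ m.

Both directions hold; the statement is true.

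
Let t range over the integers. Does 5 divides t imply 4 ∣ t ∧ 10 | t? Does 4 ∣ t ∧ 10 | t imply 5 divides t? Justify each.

(⇒) This fails: take t = 5. Certainly 5 ∣ 5, but 4 ∤ 5.

(⇐) Suppose 4 ∣ t and 10 ∣ t. Any common multiple of 4 and 10 is a multiple of their lcm; here lcm(4, 10) = 4·10/gcd(4, 10) = 40/2 = 20, so 20 ∣ t. Since 5 ∣ 20, it follows that 5 ∣ t.

The forward direction fails; the converse holds.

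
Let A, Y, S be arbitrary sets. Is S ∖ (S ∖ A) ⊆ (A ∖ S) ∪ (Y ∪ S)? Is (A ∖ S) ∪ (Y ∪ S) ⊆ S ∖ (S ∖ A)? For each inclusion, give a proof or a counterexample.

(⊇) This inclusion fails. Take A = {1}, Y = ∅, S = ∅; then 1 ∈ (A ∖ S) ∪ (Y ∪ S) but 1 ∉ S ∖ (S ∖ A).

(⊆) Let x ∈ S ∖ (S ∖ A). Then either x ∈ A ∩ S and x ∉ Y; or x ∈ A ∩ Y ∩ S. In each case x ∈ (A ∖ S) ∪ (Y ∪ S), so S ∖ (S ∖ A) ⊆ (A ∖ S) ∪ (Y ∪ S).

Only the forward inclusion holds.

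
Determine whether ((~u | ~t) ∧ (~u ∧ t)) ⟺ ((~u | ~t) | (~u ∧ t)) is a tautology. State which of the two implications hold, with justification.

Only the forward direction holds.

[⇒] Assume the antecedent. If u is true, the antecedent cannot hold. If u is false, (~u | ~t) | (~u ∧ t) reduces to true regardless of the other variables. Either way (~u | ~t) | (~u ∧ t) holds.

[⇐] This fails. Under u = F, t = F, the left side is false but the right side is true.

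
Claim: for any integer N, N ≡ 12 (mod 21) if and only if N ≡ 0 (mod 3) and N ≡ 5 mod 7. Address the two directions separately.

(⇒) Suppose N ≡ 12 (mod 21); write N = 21j + 12. Since 3 ∣ 21, reducing mod 3 gives N ≡ 12 ≡ 0 (mod 3); since 7 ∣ 21, reducing mod 7 gives N ≡ 12 ≡ 5 (mod 7).

(⇐) Conversely, if N ≡ 0 (mod 3) and N ≡ 5 (mod 7), then by the Chinese remainder theorem N ≡ 12 (mod 21). This is exactly N ≡ 12 (mod 21).

Both implications hold.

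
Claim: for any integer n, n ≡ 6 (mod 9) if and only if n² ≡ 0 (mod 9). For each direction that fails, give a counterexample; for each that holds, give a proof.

The forward direction holds; the converse fails.

(⟹) Suppose n ≡ 6 (mod 9). Write n = 9j + 6. Then (9j + 6)² = 81j² + 108j + 36 = 9(9j² + 12j + 4) + 0, so n² ≡ 0 (mod 9).

(⟸) This fails: take n = 0. Then 0² = 0 ≡ 0 (mod 9), yet 0 ≡ 0 (mod 9), not 6.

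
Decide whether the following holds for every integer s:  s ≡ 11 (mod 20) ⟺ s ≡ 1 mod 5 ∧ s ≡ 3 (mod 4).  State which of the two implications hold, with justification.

Both directions hold; the statement is true.

[⇒] Suppose s ≡ 11 (mod 20); write s = 20j + 11. Since 5 ∣ 20, reducing mod 5 gives s ≡ 11 ≡ 1 (mod 5); since 4 ∣ 20, reducing mod 4 gives s ≡ 11 ≡ 3 (mod 4).

[⇐] Conversely, if s ≡ 1 (mod 5) and s ≡ 3 (mod 4), then by the Chinese remainder theorem s ≡ 11 (mod 20). This is exactly s ≡ 11 (mod 20).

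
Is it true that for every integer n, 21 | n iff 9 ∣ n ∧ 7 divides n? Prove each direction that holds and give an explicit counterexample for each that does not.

(⟹) This fails: take n = 21. Certainly 21 ∣ 21, but 9 ∤ 21.

(⟸) Suppose 9 ∣ n and 7 ∣ n. Any common multiple of 9 and 7 is a multiple of their lcm; here gcd(9, 7) = 1, so lcm(9, 7) = 9·7 = 63, so 63 ∣ n. Since 21 ∣ 63, it follows that 21 ∣ n.

(⇒) fails; (⇐) holds.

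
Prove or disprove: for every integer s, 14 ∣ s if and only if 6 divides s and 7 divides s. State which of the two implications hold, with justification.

(⇒) fails; (⇐) holds.

(⟹) This fails: take s = 14. Certainly 14 ∣ 14, but 6 ∤ 14.

(⟸) Suppose 6 ∣ s and 7 ∣ s. Any common multiple of 6 and 7 is a multiple of their lcm; here gcd(6, 7) = 1, so lcm(6, 7) = 6·7 = 42, so 42 ∣ s. Since 14 ∣ 42, it follows that 14 ∣ s.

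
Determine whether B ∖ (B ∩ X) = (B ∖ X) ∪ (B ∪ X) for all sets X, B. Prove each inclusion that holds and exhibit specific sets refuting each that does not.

(⊆) holds; (⊇) fails.

(⟹) Let x ∈ B ∖ (B ∩ X). Then x ∈ B and x ∉ X, from which x ∈ (B ∖ X) ∪ (B ∪ X).

(⟸) This inclusion fails. Take X = {1}, B = ∅; then 1 ∈ (B ∖ X) ∪ (B ∪ X) but 1 ∉ B ∖ (B ∩ X).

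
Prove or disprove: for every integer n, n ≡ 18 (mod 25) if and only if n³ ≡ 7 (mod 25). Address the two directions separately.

(⟹) Suppose n ≡ 18 (mod 25). Write n = 25j + 18. Then (25j + 18)³ = 15625j³ + 33750j² + 24300j + 5832 = 25(625j³ + 1350j² + 972j + 233) + 7, so n³ ≡ 7 (mod 25).

(⟸) Conversely, suppose n³ ≡ 7 (mod 25). The only residue r in {0, …, 24} with r³ ≡ 7 (mod 25) is r = 18, so n ≡ 18 (mod 25).

Both implications hold.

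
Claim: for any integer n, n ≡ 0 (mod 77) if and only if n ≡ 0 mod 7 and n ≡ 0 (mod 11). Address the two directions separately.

(←) If n ≡ 0 (mod 7) and n ≡ 0 (mod 11), then by the Chinese remainder theorem n ≡ 0 (mod 77). This is exactly n ≡ 0 (mod 77).

(→) Suppose n ≡ 0 (mod 77); write n = 77j + 0. Since 7 ∣ 77, reducing mod 7 gives n ≡ 0 (mod 7); since 11 ∣ 77, reducing mod 11 gives n ≡ 0 (mod 11).

The biconditional holds.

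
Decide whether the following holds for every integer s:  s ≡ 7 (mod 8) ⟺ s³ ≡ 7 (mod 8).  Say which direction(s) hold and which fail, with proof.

Both directions hold; the statement is true.

(←) Suppose s³ ≡ 7 (mod 8). The only residue r in {0, …, 7} with r³ ≡ 7 (mod 8) is r = 7, so s ≡ 7 (mod 8).

(→) Suppose s ≡ 7 (mod 8). Write s = 8j + 7. Then (8j + 7)³ = 512j³ + 1344j² + 1176j + 343 = 8(64j³ + 168j² + 147j + 42) + 7, so s³ ≡ 7 (mod 8).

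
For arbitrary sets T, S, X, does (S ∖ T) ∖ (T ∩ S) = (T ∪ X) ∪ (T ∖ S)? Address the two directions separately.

(⊆) fails and (⊇) fails.

(⊆) This inclusion fails. Take T = ∅, S = {1}, X = ∅; then 1 ∈ (S ∖ T) ∖ (T ∩ S) but 1 ∉ (T ∪ X) ∪ (T ∖ S).

(⊇) This inclusion fails. Take T = {1}, S = ∅, X = ∅; then 1 ∈ (T ∪ X) ∪ (T ∖ S) but 1 ∉ (S ∖ T) ∖ (T ∩ S).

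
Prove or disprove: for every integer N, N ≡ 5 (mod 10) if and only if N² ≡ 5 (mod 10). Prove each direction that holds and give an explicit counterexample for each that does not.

Both implications hold.

[⇐] Suppose N² ≡ 5 (mod 10). The only residue r in {0, …, 9} with r² ≡ 5 (mod 10) is r = 5, so N ≡ 5 (mod 10).

[⇒] Suppose N ≡ 5 (mod 10). Write N = 10j + 5. Then (10j + 5)² = 100j² + 100j + 25 = 10(10j² + 10j + 2) + 5, so N² ≡ 5 (mod 10).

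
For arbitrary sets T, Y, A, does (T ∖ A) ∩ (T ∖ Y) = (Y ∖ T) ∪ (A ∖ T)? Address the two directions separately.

(⟹) This inclusion fails. Take T = {1}, Y = ∅, A = ∅; then 1 ∈ (T ∖ A) ∩ (T ∖ Y) but 1 ∉ (Y ∖ T) ∪ (A ∖ T).

(⟸) This inclusion fails. Take T = ∅, Y = {1}, A = ∅; then 1 ∈ (Y ∖ T) ∪ (A ∖ T) but 1 ∉ (T ∖ A) ∩ (T ∖ Y).

Both inclusions fail.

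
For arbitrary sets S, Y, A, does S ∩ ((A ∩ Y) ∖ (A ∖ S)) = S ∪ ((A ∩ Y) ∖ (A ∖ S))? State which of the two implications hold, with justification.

Forward inclusion. Let x ∈ S ∩ ((A ∩ Y) ∖ (A ∖ S)). Then x ∈ S ∩ Y ∩ A, from which x ∈ S ∪ ((A ∩ Y) ∖ (A ∖ S)).

Reverse inclusion. This inclusion fails. Take S = {1}, Y = ∅, A = ∅; then 1 ∈ S ∪ ((A ∩ Y) ∖ (A ∖ S)) but 1 ∉ S ∩ ((A ∩ Y) ∖ (A ∖ S)).

Only the forward inclusion holds.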